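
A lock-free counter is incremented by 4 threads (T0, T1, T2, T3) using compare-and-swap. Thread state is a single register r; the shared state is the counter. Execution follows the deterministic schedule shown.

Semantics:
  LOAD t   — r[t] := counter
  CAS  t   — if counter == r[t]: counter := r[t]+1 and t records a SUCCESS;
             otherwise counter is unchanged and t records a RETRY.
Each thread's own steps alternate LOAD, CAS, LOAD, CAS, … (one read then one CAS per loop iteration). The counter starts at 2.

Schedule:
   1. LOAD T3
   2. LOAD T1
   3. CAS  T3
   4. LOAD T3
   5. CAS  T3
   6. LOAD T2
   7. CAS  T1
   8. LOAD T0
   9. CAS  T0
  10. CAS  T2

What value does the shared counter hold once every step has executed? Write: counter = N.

counter = 5

T3 LOAD — after: cnt=2, r=2 — load
T1 LOAD — after: cnt=2, r=2 — load
T3 CAS — after: cnt=3, r=2 — ok
T3 LOAD — after: cnt=3, r=3 — load
T3 CAS — after: cnt=4, r=3 — ok
T2 LOAD — after: cnt=4, r=4 — load
T1 CAS — after: cnt=4, r=2 — retry
T0 LOAD — after: cnt=4, r=4 — load
T0 CAS — after: cnt=5, r=4 — ok
T2 CAS — after: cnt=5, r=4 — retry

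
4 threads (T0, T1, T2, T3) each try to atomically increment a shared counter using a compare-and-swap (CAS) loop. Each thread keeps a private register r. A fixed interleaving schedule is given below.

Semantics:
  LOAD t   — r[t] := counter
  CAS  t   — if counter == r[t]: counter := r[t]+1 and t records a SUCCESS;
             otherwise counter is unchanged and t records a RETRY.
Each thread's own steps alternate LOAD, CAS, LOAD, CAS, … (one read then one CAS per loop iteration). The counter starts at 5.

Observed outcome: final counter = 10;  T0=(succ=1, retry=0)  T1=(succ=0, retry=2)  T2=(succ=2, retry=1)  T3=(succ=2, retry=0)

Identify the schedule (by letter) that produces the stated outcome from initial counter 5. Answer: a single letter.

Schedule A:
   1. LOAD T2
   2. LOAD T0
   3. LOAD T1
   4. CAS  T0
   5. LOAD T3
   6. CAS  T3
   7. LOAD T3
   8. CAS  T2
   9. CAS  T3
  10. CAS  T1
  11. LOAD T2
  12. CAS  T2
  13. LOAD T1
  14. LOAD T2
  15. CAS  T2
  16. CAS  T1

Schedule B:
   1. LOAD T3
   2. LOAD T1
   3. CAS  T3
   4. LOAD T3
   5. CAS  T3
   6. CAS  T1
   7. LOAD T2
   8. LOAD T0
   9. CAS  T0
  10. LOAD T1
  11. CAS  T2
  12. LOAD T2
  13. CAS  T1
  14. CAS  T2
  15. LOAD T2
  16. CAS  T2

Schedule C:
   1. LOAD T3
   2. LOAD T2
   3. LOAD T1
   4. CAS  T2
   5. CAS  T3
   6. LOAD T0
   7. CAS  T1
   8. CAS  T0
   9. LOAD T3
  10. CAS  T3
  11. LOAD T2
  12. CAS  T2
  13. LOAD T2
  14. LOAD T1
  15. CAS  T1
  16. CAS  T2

Run A:
#1 T2 reads 5
#2 T0 reads 5
#3 T1 reads 5
#4 T0 CAS(5→6) writes; counter now 6
#5 T3 reads 6
#6 T3 CAS(6→7) writes; counter now 7
#7 T3 reads 7
#8 T2 CAS(5→6) fails; counter now 7
#9 T3 CAS(7→8) writes; counter now 8
#10 T1 CAS(5→6) fails; counter now 8
#11 T2 reads 8
#12 T2 CAS(8→9) writes; counter now 9
#13 T1 reads 9
#14 T2 reads 9
#15 T2 CAS(9→10) writes; counter now 10
#16 T1 CAS(9→10) fails; counter now 10

A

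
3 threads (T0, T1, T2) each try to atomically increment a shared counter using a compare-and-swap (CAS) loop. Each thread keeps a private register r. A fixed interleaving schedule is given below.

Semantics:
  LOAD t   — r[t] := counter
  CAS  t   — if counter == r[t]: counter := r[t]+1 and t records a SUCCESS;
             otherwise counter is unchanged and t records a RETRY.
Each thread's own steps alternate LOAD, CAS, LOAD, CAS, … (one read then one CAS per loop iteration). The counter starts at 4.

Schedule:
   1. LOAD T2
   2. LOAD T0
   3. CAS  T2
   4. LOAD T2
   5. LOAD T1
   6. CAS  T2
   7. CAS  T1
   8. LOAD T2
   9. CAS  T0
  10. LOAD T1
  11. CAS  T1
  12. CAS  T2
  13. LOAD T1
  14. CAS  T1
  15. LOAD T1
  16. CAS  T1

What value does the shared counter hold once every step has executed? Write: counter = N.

counter = 9

step 1: T2 LOAD ⇒ load; ctr=4 reg=4
step 2: T0 LOAD ⇒ load; ctr=4 reg=4
step 3: T2 CAS ⇒ ok; ctr=5 reg=4
step 4: T2 LOAD ⇒ load; ctr=5 reg=5
step 5: T1 LOAD ⇒ load; ctr=5 reg=5
step 6: T2 CAS ⇒ ok; ctr=6 reg=5
step 7: T1 CAS ⇒ retry; ctr=6 reg=5
step 8: T2 LOAD ⇒ load; ctr=6 reg=6
step 9: T0 CAS ⇒ retry; ctr=6 reg=4
step 10: T1 LOAD ⇒ load; ctr=6 reg=6
step 11: T1 CAS ⇒ ok; ctr=7 reg=6
step 12: T2 CAS ⇒ retry; ctr=7 reg=6
step 13: T1 LOAD ⇒ load; ctr=7 reg=7
step 14: T1 CAS ⇒ ok; ctr=8 reg=7
step 15: T1 LOAD ⇒ load; ctr=8 reg=8
step 16: T1 CAS ⇒ ok; ctr=9 reg=8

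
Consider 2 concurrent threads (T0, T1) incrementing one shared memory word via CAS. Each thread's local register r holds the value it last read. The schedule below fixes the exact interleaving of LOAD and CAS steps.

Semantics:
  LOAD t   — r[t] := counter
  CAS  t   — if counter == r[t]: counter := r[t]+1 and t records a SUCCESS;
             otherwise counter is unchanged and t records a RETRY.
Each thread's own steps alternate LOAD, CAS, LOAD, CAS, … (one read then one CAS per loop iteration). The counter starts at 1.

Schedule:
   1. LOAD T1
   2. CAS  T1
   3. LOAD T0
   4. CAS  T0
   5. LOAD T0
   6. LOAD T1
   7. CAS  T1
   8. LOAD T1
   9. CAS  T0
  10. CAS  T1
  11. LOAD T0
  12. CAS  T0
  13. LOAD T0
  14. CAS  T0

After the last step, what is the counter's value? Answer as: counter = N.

counter = 7

T1 LOAD — after: cnt=1, r=1 — load
T1 CAS — after: cnt=2, r=1 — ok
T0 LOAD — after: cnt=2, r=2 — load
T0 CAS — after: cnt=3, r=2 — ok
T0 LOAD — after: cnt=3, r=3 — load
T1 LOAD — after: cnt=3, r=3 — load
T1 CAS — after: cnt=4, r=3 — ok
T1 LOAD — after: cnt=4, r=4 — load
T0 CAS — after: cnt=4, r=3 — retry
T1 CAS — after: cnt=5, r=4 — ok
T0 LOAD — after: cnt=5, r=5 — load
T0 CAS — after: cnt=6, r=5 — ok
T0 LOAD — after: cnt=6, r=6 — load
T0 CAS — after: cnt=7, r=6 — ok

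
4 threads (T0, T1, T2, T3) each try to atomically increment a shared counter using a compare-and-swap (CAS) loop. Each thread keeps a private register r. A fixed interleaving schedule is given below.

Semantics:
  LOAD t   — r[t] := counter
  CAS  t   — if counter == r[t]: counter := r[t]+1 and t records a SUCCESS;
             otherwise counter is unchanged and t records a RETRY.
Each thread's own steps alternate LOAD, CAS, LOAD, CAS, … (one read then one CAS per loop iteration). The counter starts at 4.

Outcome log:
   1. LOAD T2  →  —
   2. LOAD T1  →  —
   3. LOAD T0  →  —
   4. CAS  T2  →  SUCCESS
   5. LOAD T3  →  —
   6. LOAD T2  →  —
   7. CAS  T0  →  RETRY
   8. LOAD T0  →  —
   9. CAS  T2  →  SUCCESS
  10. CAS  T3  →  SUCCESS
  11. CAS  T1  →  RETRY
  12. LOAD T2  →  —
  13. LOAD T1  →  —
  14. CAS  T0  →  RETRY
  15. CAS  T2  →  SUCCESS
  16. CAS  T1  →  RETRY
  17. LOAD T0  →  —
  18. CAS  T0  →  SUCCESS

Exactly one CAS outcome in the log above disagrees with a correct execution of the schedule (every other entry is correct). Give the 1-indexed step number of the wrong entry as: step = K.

Re-executing:
[1] T2.load  rd  (counter 4, T2.r 4)
[2] T1.load  rd  (counter 4, T1.r 4)
[3] T0.load  rd  (counter 4, T0.r 4)
[4] T2.cas  hit  (counter 5, T2.r 4)
[5] T3.load  rd  (counter 5, T3.r 5)
[6] T2.load  rd  (counter 5, T2.r 5)
[7] T0.cas  miss  (counter 5, T0.r 4)
[8] T0.load  rd  (counter 5, T0.r 5)
[9] T2.cas  hit  (counter 6, T2.r 5)
[10] T3.cas  miss  (counter 6, T3.r 5)
[11] T1.cas  miss  (counter 6, T1.r 4)
[12] T2.load  rd  (counter 6, T2.r 6)
[13] T1.load  rd  (counter 6, T1.r 6)
[14] T0.cas  miss  (counter 6, T0.r 5)
[15] T2.cas  hit  (counter 7, T2.r 6)
[16] T1.cas  miss  (counter 7, T1.r 6)
[17] T0.load  rd  (counter 7, T0.r 7)
[18] T0.cas  hit  (counter 8, T0.r 7)
Flip is step 10.

step = 10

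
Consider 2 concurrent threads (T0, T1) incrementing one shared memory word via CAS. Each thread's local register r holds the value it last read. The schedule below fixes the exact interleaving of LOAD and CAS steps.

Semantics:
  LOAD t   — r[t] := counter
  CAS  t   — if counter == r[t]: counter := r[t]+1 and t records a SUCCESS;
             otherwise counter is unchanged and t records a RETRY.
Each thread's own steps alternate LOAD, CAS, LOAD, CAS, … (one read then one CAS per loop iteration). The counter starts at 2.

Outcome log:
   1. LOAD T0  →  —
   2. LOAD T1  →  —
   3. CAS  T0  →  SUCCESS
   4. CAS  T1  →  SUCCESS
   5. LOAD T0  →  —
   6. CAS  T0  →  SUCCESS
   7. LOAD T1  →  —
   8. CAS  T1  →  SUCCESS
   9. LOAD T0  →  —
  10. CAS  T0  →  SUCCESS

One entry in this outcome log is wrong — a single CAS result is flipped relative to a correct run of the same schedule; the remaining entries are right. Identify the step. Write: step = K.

step = 4

Reference trace:
[1] T0.load  rd  (counter 2, T0.r 2)
[2] T1.load  rd  (counter 2, T1.r 2)
[3] T0.cas  hit  (counter 3, T0.r 2)
[4] T1.cas  miss  (counter 3, T1.r 2)
[5] T0.load  rd  (counter 3, T0.r 3)
[6] T0.cas  hit  (counter 4, T0.r 3)
[7] T1.load  rd  (counter 4, T1.r 4)
[8] T1.cas  hit  (counter 5, T1.r 4)
[9] T0.load  rd  (counter 5, T0.r 5)
[10] T0.cas  hit  (counter 6, T0.r 5)
Mismatch at 4.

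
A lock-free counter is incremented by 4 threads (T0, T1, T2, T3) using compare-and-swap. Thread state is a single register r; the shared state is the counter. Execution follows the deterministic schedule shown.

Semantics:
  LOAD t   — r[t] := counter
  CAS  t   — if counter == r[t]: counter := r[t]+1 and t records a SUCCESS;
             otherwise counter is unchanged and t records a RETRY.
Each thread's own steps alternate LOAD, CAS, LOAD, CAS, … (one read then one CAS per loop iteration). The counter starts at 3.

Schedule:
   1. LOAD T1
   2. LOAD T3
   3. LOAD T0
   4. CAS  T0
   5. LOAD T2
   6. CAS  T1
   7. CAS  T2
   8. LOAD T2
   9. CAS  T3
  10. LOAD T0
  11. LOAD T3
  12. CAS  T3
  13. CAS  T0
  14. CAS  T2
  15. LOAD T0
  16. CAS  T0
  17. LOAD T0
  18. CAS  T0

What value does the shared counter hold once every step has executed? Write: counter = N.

[1] T1.load  rd  (counter 3, T1.r 3)
[2] T3.load  rd  (counter 3, T3.r 3)
[3] T0.load  rd  (counter 3, T0.r 3)
[4] T0.cas  hit  (counter 4, T0.r 3)
[5] T2.load  rd  (counter 4, T2.r 4)
[6] T1.cas  miss  (counter 4, T1.r 3)
[7] T2.cas  hit  (counter 5, T2.r 4)
[8] T2.load  rd  (counter 5, T2.r 5)
[9] T3.cas  miss  (counter 5, T3.r 3)
[10] T0.load  rd  (counter 5, T0.r 5)
[11] T3.load  rd  (counter 5, T3.r 5)
[12] T3.cas  hit  (counter 6, T3.r 5)
[13] T0.cas  miss  (counter 6, T0.r 5)
[14] T2.cas  miss  (counter 6, T2.r 5)
[15] T0.load  rd  (counter 6, T0.r 6)
[16] T0.cas  hit  (counter 7, T0.r 6)
[17] T0.load  rd  (counter 7, T0.r 7)
[18] T0.cas  hit  (counter 8, T0.r 7)

counter = 8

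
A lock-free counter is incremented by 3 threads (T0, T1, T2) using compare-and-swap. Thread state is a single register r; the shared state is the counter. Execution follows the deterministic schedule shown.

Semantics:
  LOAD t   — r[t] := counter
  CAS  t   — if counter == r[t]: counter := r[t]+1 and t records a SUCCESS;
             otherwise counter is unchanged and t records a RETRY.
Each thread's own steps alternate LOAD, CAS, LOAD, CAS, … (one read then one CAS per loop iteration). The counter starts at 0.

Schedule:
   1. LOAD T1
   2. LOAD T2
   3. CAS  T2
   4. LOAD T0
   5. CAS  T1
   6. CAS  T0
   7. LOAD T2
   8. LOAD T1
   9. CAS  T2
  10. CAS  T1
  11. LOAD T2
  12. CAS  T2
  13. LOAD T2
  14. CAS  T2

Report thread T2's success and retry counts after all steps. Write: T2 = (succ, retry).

   1) LOAD T1:  M=0  r_T1=0
   2) LOAD T2:  M=0  r_T2=0
   3) CAS  T2:  M=1  r_T2=0 ✓
   4) LOAD T0:  M=1  r_T0=1
   5) CAS  T1:  M=1  r_T1=0 ✗
   6) CAS  T0:  M=2  r_T0=1 ✓
   7) LOAD T2:  M=2  r_T2=2
   8) LOAD T1:  M=2  r_T1=2
   9) CAS  T2:  M=3  r_T2=2 ✓
  10) CAS  T1:  M=3  r_T1=2 ✗
  11) LOAD T2:  M=3  r_T2=3
  12) CAS  T2:  M=4  r_T2=3 ✓
  13) LOAD T2:  M=4  r_T2=4
  14) CAS  T2:  M=5  r_T2=4 ✓

T2 = (4, 0)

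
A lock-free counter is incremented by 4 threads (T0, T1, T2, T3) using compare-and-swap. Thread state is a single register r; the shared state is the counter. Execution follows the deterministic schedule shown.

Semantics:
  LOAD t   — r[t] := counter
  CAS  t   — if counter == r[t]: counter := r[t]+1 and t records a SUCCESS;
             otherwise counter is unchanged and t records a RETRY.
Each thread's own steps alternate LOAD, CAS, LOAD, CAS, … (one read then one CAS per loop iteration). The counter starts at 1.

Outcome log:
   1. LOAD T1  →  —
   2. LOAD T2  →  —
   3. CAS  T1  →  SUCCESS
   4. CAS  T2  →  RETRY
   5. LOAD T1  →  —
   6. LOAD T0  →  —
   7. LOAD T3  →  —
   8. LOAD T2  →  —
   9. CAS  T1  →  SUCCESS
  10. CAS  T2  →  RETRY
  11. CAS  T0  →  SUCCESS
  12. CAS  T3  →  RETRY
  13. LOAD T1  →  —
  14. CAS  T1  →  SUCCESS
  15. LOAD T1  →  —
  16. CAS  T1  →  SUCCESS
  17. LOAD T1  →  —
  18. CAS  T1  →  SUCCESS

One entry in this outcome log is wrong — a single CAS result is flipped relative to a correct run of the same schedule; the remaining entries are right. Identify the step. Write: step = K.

step = 11

Correct run:
[1] T1.load  rd  (counter 1, T1.r 1)
[2] T2.load  rd  (counter 1, T2.r 1)
[3] T1.cas  hit  (counter 2, T1.r 1)
[4] T2.cas  miss  (counter 2, T2.r 1)
[5] T1.load  rd  (counter 2, T1.r 2)
[6] T0.load  rd  (counter 2, T0.r 2)
[7] T3.load  rd  (counter 2, T3.r 2)
[8] T2.load  rd  (counter 2, T2.r 2)
[9] T1.cas  hit  (counter 3, T1.r 2)
[10] T2.cas  miss  (counter 3, T2.r 2)
[11] T0.cas  miss  (counter 3, T0.r 2)
[12] T3.cas  miss  (counter 3, T3.r 2)
[13] T1.load  rd  (counter 3, T1.r 3)
[14] T1.cas  hit  (counter 4, T1.r 3)
[15] T1.load  rd  (counter 4, T1.r 4)
[16] T1.cas  hit  (counter 5, T1.r 4)
[17] T1.load  rd  (counter 5, T1.r 5)
[18] T1.cas  hit  (counter 6, T1.r 5)
Log disagrees first at step 11.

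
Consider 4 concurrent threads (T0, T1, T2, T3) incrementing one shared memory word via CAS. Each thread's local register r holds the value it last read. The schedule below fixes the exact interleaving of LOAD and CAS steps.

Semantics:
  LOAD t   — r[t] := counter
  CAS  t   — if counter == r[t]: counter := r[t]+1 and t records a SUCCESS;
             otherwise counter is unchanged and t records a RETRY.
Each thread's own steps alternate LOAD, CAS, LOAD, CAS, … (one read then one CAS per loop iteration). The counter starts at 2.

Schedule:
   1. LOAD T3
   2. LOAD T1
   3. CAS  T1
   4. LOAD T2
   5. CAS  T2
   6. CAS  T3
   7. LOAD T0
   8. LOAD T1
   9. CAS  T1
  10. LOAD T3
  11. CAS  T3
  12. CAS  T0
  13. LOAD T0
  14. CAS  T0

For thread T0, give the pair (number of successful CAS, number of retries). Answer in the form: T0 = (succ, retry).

1. LOAD T3 → mem=2 r[T3]=2 [LOAD]
2. LOAD T1 → mem=2 r[T1]=2 [LOAD]
3. CAS T1 → mem=3 r[T1]=2 [OK]
4. LOAD T2 → mem=3 r[T2]=3 [LOAD]
5. CAS T2 → mem=4 r[T2]=3 [OK]
6. CAS T3 → mem=4 r[T3]=2 [RETRY]
7. LOAD T0 → mem=4 r[T0]=4 [LOAD]
8. LOAD T1 → mem=4 r[T1]=4 [LOAD]
9. CAS T1 → mem=5 r[T1]=4 [OK]
10. LOAD T3 → mem=5 r[T3]=5 [LOAD]
11. CAS T3 → mem=6 r[T3]=5 [OK]
12. CAS T0 → mem=6 r[T0]=4 [RETRY]
13. LOAD T0 → mem=6 r[T0]=6 [LOAD]
14. CAS T0 → mem=7 r[T0]=6 [OK]

T0 = (1, 1)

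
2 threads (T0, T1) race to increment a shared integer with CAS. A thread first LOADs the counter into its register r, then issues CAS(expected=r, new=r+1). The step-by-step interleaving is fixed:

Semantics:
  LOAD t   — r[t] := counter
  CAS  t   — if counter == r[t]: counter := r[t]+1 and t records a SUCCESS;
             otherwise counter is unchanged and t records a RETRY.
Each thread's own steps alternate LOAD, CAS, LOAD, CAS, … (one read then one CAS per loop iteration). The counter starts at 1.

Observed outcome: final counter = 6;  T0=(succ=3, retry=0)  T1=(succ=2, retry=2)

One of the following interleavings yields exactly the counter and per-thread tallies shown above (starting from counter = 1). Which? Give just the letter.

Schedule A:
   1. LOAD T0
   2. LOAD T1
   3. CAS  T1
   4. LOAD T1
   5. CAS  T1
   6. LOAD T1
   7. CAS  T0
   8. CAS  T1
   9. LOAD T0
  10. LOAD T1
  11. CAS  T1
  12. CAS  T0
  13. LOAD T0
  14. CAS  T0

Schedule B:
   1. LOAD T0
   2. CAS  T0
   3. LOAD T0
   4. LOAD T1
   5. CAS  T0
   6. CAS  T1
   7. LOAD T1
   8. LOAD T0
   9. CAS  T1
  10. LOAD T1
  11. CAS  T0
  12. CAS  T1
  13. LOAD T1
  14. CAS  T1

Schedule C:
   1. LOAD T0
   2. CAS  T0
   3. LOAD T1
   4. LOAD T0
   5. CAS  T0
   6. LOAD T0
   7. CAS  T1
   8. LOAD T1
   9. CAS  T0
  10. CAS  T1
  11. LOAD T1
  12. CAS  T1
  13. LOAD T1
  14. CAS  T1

C

Simulating candidate C:
step 1: T0 LOAD ⇒ load; ctr=1 reg=1
step 2: T0 CAS ⇒ ok; ctr=2 reg=1
step 3: T1 LOAD ⇒ load; ctr=2 reg=2
step 4: T0 LOAD ⇒ load; ctr=2 reg=2
step 5: T0 CAS ⇒ ok; ctr=3 reg=2
step 6: T0 LOAD ⇒ load; ctr=3 reg=3
step 7: T1 CAS ⇒ retry; ctr=3 reg=2
step 8: T1 LOAD ⇒ load; ctr=3 reg=3
step 9: T0 CAS ⇒ ok; ctr=4 reg=3
step 10: T1 CAS ⇒ retry; ctr=4 reg=3
step 11: T1 LOAD ⇒ load; ctr=4 reg=4
step 12: T1 CAS ⇒ ok; ctr=5 reg=4
step 13: T1 LOAD ⇒ load; ctr=5 reg=5
step 14: T1 CAS ⇒ ok; ctr=6 reg=5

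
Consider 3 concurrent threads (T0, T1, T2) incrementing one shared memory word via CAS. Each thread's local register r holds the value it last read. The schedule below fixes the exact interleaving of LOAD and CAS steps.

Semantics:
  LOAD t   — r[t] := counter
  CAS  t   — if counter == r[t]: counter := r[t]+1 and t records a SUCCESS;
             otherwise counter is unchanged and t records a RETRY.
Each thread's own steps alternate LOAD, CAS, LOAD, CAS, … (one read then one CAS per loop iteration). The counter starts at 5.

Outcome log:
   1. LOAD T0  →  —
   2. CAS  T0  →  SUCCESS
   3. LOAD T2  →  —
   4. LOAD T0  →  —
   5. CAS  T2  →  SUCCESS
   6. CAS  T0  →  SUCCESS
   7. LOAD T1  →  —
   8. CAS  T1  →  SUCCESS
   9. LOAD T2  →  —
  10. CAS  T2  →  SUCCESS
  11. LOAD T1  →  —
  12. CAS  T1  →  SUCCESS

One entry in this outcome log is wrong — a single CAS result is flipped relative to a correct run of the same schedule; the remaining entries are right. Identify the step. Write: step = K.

step = 6

Re-executing:
   1) LOAD T0:  M=5  r_T0=5
   2) CAS  T0:  M=6  r_T0=5 ✓
   3) LOAD T2:  M=6  r_T2=6
   4) LOAD T0:  M=6  r_T0=6
   5) CAS  T2:  M=7  r_T2=6 ✓
   6) CAS  T0:  M=7  r_T0=6 ✗
   7) LOAD T1:  M=7  r_T1=7
   8) CAS  T1:  M=8  r_T1=7 ✓
   9) LOAD T2:  M=8  r_T2=8
  10) CAS  T2:  M=9  r_T2=8 ✓
  11) LOAD T1:  M=9  r_T1=9
  12) CAS  T1:  M=10  r_T1=9 ✓
Flip is step 6.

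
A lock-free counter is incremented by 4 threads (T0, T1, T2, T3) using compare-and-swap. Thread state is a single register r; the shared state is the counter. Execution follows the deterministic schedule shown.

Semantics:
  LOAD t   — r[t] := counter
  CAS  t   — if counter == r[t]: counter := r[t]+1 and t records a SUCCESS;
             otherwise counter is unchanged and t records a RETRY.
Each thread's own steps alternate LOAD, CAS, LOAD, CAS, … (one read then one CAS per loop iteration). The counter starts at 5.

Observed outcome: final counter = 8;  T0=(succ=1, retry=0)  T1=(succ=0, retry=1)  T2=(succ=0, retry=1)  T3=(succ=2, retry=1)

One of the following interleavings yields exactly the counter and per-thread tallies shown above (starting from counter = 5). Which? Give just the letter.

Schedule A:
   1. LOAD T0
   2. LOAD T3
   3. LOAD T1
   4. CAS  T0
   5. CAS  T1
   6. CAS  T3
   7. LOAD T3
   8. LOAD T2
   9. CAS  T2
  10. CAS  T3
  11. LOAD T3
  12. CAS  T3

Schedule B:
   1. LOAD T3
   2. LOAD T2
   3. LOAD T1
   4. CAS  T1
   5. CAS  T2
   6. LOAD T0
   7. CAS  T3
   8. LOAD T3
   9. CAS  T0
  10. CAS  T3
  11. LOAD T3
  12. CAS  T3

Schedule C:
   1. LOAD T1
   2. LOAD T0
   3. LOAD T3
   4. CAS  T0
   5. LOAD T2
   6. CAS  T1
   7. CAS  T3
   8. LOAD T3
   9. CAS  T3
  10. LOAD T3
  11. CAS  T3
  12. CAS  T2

Tracing schedule C:
#1 T1 reads 5
#2 T0 reads 5
#3 T3 reads 5
#4 T0 CAS(5→6) writes; counter now 6
#5 T2 reads 6
#6 T1 CAS(5→6) fails; counter now 6
#7 T3 CAS(5→6) fails; counter now 6
#8 T3 reads 6
#9 T3 CAS(6→7) writes; counter now 7
#10 T3 reads 7
#11 T3 CAS(7→8) writes; counter now 8
#12 T2 CAS(6→7) fails; counter now 8

C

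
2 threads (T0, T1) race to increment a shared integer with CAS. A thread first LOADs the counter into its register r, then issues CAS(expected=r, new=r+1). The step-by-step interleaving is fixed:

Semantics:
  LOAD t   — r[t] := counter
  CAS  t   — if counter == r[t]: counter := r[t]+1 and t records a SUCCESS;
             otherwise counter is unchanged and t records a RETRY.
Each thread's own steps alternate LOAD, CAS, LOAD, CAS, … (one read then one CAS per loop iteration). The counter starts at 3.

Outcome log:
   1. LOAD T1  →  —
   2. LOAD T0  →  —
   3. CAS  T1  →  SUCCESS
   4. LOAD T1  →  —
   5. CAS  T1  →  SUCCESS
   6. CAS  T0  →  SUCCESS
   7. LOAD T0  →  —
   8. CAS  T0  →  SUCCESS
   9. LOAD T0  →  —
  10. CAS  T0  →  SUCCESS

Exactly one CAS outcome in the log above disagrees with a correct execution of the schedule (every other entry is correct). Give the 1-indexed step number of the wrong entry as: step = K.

step = 6

Correct run:
   1) LOAD T1:  M=3  r_T1=3
   2) LOAD T0:  M=3  r_T0=3
   3) CAS  T1:  M=4  r_T1=3 ✓
   4) LOAD T1:  M=4  r_T1=4
   5) CAS  T1:  M=5  r_T1=4 ✓
   6) CAS  T0:  M=5  r_T0=3 ✗
   7) LOAD T0:  M=5  r_T0=5
   8) CAS  T0:  M=6  r_T0=5 ✓
   9) LOAD T0:  M=6  r_T0=6
  10) CAS  T0:  M=7  r_T0=6 ✓
Flip is step 6.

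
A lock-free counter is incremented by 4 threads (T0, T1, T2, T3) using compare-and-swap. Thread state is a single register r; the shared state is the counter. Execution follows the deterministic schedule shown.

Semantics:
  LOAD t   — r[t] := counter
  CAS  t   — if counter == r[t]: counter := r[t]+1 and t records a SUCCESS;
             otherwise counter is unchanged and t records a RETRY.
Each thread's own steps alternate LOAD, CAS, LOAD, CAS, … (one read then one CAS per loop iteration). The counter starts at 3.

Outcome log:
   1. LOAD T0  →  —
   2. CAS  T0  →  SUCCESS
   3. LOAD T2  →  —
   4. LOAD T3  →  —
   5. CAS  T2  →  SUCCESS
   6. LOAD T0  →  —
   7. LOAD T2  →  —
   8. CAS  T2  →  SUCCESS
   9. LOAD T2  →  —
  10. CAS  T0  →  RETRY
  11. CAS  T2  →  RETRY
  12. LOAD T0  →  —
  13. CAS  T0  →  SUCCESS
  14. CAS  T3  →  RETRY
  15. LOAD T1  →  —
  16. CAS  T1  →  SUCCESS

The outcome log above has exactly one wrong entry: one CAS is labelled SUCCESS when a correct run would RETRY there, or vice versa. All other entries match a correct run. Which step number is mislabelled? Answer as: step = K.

Correct run:
step 1: T0 LOAD ⇒ load; ctr=3 reg=3
step 2: T0 CAS ⇒ ok; ctr=4 reg=3
step 3: T2 LOAD ⇒ load; ctr=4 reg=4
step 4: T3 LOAD ⇒ load; ctr=4 reg=4
step 5: T2 CAS ⇒ ok; ctr=5 reg=4
step 6: T0 LOAD ⇒ load; ctr=5 reg=5
step 7: T2 LOAD ⇒ load; ctr=5 reg=5
step 8: T2 CAS ⇒ ok; ctr=6 reg=5
step 9: T2 LOAD ⇒ load; ctr=6 reg=6
step 10: T0 CAS ⇒ retry; ctr=6 reg=5
step 11: T2 CAS ⇒ ok; ctr=7 reg=6
step 12: T0 LOAD ⇒ load; ctr=7 reg=7
step 13: T0 CAS ⇒ ok; ctr=8 reg=7
step 14: T3 CAS ⇒ retry; ctr=8 reg=4
step 15: T1 LOAD ⇒ load; ctr=8 reg=8
step 16: T1 CAS ⇒ ok; ctr=9 reg=8
Flip is step 11.

step = 11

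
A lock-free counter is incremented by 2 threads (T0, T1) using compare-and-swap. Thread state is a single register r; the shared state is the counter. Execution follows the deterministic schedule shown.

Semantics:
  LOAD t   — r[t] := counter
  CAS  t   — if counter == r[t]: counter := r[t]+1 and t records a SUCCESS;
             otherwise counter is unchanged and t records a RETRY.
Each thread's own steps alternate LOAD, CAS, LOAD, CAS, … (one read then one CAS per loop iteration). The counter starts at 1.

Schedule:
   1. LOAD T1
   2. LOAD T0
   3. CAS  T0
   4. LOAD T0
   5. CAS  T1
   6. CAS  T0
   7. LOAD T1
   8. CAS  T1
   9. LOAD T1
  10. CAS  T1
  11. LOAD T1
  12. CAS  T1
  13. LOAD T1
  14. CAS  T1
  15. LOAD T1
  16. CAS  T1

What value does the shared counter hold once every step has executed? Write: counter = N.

#1 T1 reads 1
#2 T0 reads 1
#3 T0 CAS(1→2) writes; counter now 2
#4 T0 reads 2
#5 T1 CAS(1→2) fails; counter now 2
#6 T0 CAS(2→3) writes; counter now 3
#7 T1 reads 3
#8 T1 CAS(3→4) writes; counter now 4
#9 T1 reads 4
#10 T1 CAS(4→5) writes; counter now 5
#11 T1 reads 5
#12 T1 CAS(5→6) writes; counter now 6
#13 T1 reads 6
#14 T1 CAS(6→7) writes; counter now 7
#15 T1 reads 7
#16 T1 CAS(7→8) writes; counter now 8

counter = 8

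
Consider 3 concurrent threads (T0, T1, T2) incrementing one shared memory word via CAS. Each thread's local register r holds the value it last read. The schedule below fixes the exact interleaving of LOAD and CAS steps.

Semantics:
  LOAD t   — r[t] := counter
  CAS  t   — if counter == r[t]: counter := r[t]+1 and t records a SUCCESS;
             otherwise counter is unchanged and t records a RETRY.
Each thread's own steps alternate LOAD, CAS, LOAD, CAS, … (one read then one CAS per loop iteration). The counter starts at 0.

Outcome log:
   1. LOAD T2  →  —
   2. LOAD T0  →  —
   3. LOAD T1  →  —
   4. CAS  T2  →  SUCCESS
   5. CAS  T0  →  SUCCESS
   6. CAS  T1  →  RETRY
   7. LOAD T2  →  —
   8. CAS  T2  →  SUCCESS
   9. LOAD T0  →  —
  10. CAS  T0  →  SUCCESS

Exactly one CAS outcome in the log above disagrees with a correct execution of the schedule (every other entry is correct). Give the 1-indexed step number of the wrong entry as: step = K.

Re-executing:
1. LOAD T2 → mem=0 r[T2]=0 [LOAD]
2. LOAD T0 → mem=0 r[T0]=0 [LOAD]
3. LOAD T1 → mem=0 r[T1]=0 [LOAD]
4. CAS T2 → mem=1 r[T2]=0 [OK]
5. CAS T0 → mem=1 r[T0]=0 [RETRY]
6. CAS T1 → mem=1 r[T1]=0 [RETRY]
7. LOAD T2 → mem=1 r[T2]=1 [LOAD]
8. CAS T2 → mem=2 r[T2]=1 [OK]
9. LOAD T0 → mem=2 r[T0]=2 [LOAD]
10. CAS T0 → mem=3 r[T0]=2 [OK]
Mismatch at 5.

step = 5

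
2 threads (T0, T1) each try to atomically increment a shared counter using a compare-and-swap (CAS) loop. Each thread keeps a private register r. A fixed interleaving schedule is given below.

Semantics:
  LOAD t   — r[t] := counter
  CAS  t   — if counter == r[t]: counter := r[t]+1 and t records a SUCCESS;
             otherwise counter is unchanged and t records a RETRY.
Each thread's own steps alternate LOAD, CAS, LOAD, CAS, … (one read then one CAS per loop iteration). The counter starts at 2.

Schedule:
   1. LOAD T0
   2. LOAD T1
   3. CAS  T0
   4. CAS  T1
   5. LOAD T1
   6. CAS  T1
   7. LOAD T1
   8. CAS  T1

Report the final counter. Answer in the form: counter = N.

counter = 5

step 1: T0 LOAD ⇒ load; ctr=2 reg=2
step 2: T1 LOAD ⇒ load; ctr=2 reg=2
step 3: T0 CAS ⇒ ok; ctr=3 reg=2
step 4: T1 CAS ⇒ retry; ctr=3 reg=2
step 5: T1 LOAD ⇒ load; ctr=3 reg=3
step 6: T1 CAS ⇒ ok; ctr=4 reg=3
step 7: T1 LOAD ⇒ load; ctr=4 reg=4
step 8: T1 CAS ⇒ ok; ctr=5 reg=4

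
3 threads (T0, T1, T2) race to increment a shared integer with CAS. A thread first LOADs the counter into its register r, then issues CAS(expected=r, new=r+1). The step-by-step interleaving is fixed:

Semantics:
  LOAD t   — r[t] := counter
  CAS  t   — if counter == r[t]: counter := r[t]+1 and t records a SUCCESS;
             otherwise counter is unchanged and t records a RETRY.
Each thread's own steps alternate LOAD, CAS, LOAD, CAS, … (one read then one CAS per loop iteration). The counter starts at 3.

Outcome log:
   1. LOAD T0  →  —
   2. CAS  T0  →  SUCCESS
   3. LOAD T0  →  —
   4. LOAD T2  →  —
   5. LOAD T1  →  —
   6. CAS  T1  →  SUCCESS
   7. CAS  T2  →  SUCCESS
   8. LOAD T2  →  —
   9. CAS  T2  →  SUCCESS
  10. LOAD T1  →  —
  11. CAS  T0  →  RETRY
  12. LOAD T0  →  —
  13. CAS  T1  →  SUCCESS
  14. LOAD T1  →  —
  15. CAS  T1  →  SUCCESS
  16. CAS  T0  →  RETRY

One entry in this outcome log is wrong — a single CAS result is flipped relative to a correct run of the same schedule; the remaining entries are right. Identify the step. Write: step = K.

Reference trace:
T0 LOAD — after: cnt=3, r=3 — load
T0 CAS — after: cnt=4, r=3 — ok
T0 LOAD — after: cnt=4, r=4 — load
T2 LOAD — after: cnt=4, r=4 — load
T1 LOAD — after: cnt=4, r=4 — load
T1 CAS — after: cnt=5, r=4 — ok
T2 CAS — after: cnt=5, r=4 — retry
T2 LOAD — after: cnt=5, r=5 — load
T2 CAS — after: cnt=6, r=5 — ok
T1 LOAD — after: cnt=6, r=6 — load
T0 CAS — after: cnt=6, r=4 — retry
T0 LOAD — after: cnt=6, r=6 — load
T1 CAS — after: cnt=7, r=6 — ok
T1 LOAD — after: cnt=7, r=7 — load
T1 CAS — after: cnt=8, r=7 — ok
T0 CAS — after: cnt=8, r=6 — retry
Log disagrees first at step 7.

step = 7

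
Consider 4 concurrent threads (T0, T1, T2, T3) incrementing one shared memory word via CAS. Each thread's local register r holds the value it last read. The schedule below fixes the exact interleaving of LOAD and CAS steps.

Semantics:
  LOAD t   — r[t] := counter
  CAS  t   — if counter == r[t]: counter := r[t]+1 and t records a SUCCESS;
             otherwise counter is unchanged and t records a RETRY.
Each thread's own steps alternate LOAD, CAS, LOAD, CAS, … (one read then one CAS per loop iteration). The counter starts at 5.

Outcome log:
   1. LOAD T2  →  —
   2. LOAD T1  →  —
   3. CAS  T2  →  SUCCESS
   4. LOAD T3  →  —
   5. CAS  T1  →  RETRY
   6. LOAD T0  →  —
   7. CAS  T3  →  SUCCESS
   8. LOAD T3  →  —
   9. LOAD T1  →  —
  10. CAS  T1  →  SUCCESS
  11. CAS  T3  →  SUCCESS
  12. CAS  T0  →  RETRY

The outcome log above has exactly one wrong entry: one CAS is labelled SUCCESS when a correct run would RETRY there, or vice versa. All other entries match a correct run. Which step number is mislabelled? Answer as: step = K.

Re-executing:
1. LOAD T2 → mem=5 r[T2]=5 [LOAD]
2. LOAD T1 → mem=5 r[T1]=5 [LOAD]
3. CAS T2 → mem=6 r[T2]=5 [OK]
4. LOAD T3 → mem=6 r[T3]=6 [LOAD]
5. CAS T1 → mem=6 r[T1]=5 [RETRY]
6. LOAD T0 → mem=6 r[T0]=6 [LOAD]
7. CAS T3 → mem=7 r[T3]=6 [OK]
8. LOAD T3 → mem=7 r[T3]=7 [LOAD]
9. LOAD T1 → mem=7 r[T1]=7 [LOAD]
10. CAS T1 → mem=8 r[T1]=7 [OK]
11. CAS T3 → mem=8 r[T3]=7 [RETRY]
12. CAS T0 → mem=8 r[T0]=6 [RETRY]
Log disagrees first at step 11.

step = 11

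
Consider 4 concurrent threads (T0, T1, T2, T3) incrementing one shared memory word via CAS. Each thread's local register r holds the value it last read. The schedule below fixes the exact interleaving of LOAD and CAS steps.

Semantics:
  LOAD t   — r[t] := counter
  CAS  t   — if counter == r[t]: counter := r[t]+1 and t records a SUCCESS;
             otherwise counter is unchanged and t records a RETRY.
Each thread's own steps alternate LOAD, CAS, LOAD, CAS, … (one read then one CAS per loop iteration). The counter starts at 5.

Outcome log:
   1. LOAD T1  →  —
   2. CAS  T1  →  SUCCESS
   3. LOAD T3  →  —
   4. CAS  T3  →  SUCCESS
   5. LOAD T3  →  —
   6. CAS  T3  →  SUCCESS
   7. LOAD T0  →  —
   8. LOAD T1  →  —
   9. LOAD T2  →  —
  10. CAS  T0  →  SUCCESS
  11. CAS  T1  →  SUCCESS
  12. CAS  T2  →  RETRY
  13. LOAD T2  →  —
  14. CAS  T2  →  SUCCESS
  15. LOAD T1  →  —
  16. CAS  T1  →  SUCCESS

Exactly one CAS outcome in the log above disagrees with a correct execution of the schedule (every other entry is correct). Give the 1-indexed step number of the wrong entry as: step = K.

step = 11

Correct run:
   1) LOAD T1:  M=5  r_T1=5
   2) CAS  T1:  M=6  r_T1=5 ✓
   3) LOAD T3:  M=6  r_T3=6
   4) CAS  T3:  M=7  r_T3=6 ✓
   5) LOAD T3:  M=7  r_T3=7
   6) CAS  T3:  M=8  r_T3=7 ✓
   7) LOAD T0:  M=8  r_T0=8
   8) LOAD T1:  M=8  r_T1=8
   9) LOAD T2:  M=8  r_T2=8
  10) CAS  T0:  M=9  r_T0=8 ✓
  11) CAS  T1:  M=9  r_T1=8 ✗
  12) CAS  T2:  M=9  r_T2=8 ✗
  13) LOAD T2:  M=9  r_T2=9
  14) CAS  T2:  M=10  r_T2=9 ✓
  15) LOAD T1:  M=10  r_T1=10
  16) CAS  T1:  M=11  r_T1=10 ✓
Flip is step 11.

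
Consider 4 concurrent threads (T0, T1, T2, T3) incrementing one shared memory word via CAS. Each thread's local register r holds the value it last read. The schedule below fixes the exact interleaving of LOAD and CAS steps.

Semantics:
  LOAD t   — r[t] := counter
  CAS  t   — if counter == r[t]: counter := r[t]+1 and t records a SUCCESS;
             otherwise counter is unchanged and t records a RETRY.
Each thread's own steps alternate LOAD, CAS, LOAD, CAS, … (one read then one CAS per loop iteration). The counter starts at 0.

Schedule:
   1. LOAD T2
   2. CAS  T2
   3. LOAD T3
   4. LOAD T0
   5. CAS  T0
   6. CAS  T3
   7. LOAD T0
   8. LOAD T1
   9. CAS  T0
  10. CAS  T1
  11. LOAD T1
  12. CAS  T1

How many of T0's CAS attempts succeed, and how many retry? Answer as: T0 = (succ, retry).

T2 LOAD — after: cnt=0, r=0 — load
T2 CAS — after: cnt=1, r=0 — ok
T3 LOAD — after: cnt=1, r=1 — load
T0 LOAD — after: cnt=1, r=1 — load
T0 CAS — after: cnt=2, r=1 — ok
T3 CAS — after: cnt=2, r=1 — retry
T0 LOAD — after: cnt=2, r=2 — load
T1 LOAD — after: cnt=2, r=2 — load
T0 CAS — after: cnt=3, r=2 — ok
T1 CAS — after: cnt=3, r=2 — retry
T1 LOAD — after: cnt=3, r=3 — load
T1 CAS — after: cnt=4, r=3 — ok

T0 = (2, 0)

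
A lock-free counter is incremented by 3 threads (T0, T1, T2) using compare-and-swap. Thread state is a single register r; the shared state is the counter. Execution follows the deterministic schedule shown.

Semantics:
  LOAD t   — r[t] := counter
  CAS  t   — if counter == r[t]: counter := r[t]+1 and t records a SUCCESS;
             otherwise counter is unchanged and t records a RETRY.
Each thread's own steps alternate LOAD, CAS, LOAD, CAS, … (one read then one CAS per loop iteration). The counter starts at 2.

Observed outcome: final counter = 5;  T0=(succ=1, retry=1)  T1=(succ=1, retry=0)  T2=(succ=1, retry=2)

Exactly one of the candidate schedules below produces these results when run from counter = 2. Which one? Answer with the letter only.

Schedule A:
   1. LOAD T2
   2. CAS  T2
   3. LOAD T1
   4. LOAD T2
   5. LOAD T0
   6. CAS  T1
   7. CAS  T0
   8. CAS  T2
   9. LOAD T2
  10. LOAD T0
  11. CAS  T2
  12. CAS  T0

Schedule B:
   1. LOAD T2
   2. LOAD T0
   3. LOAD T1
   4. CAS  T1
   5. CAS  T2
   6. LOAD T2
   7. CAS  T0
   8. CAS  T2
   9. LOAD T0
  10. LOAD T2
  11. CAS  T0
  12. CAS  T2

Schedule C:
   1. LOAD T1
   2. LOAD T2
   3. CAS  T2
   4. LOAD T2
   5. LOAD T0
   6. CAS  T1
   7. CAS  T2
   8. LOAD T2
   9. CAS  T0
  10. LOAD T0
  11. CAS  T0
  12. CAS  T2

B

Simulating candidate B:
#1 T2 reads 2
#2 T0 reads 2
#3 T1 reads 2
#4 T1 CAS(2→3) writes; counter now 3
#5 T2 CAS(2→3) fails; counter now 3
#6 T2 reads 3
#7 T0 CAS(2→3) fails; counter now 3
#8 T2 CAS(3→4) writes; counter now 4
#9 T0 reads 4
#10 T2 reads 4
#11 T0 CAS(4→5) writes; counter now 5
#12 T2 CAS(4→5) fails; counter now 5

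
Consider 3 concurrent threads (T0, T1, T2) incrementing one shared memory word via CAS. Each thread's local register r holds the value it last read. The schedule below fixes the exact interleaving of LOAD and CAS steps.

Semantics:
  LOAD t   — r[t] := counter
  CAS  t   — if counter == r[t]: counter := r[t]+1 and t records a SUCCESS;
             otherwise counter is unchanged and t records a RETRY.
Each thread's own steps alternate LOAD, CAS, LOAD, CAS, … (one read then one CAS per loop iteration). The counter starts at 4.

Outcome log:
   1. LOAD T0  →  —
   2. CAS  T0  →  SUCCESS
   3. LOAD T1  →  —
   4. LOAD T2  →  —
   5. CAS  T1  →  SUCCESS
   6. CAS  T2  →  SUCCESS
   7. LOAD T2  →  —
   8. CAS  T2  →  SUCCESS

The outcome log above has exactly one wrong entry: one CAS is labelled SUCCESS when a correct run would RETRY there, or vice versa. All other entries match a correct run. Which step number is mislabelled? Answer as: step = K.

Reference trace:
step 1: T0 LOAD ⇒ load; ctr=4 reg=4
step 2: T0 CAS ⇒ ok; ctr=5 reg=4
step 3: T1 LOAD ⇒ load; ctr=5 reg=5
step 4: T2 LOAD ⇒ load; ctr=5 reg=5
step 5: T1 CAS ⇒ ok; ctr=6 reg=5
step 6: T2 CAS ⇒ retry; ctr=6 reg=5
step 7: T2 LOAD ⇒ load; ctr=6 reg=6
step 8: T2 CAS ⇒ ok; ctr=7 reg=6
Flip is step 6.

step = 6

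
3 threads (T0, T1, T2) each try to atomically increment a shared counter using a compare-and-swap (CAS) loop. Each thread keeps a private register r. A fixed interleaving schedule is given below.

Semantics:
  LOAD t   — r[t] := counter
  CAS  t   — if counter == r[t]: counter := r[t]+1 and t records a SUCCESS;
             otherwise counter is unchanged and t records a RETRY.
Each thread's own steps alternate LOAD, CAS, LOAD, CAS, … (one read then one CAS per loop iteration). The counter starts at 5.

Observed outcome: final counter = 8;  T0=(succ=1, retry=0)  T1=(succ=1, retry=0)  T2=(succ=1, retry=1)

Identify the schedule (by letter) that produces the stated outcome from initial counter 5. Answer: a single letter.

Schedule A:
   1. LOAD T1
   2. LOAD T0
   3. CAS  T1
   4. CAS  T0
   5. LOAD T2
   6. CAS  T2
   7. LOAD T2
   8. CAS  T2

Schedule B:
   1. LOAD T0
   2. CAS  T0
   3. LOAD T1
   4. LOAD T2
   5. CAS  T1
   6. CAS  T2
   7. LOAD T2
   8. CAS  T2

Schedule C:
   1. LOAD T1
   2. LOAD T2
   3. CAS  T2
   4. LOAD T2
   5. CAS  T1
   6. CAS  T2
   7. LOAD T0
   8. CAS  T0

Tracing schedule B:
step 1: T0 LOAD ⇒ load; ctr=5 reg=5
step 2: T0 CAS ⇒ ok; ctr=6 reg=5
step 3: T1 LOAD ⇒ load; ctr=6 reg=6
step 4: T2 LOAD ⇒ load; ctr=6 reg=6
step 5: T1 CAS ⇒ ok; ctr=7 reg=6
step 6: T2 CAS ⇒ retry; ctr=7 reg=6
step 7: T2 LOAD ⇒ load; ctr=7 reg=7
step 8: T2 CAS ⇒ ok; ctr=8 reg=7

B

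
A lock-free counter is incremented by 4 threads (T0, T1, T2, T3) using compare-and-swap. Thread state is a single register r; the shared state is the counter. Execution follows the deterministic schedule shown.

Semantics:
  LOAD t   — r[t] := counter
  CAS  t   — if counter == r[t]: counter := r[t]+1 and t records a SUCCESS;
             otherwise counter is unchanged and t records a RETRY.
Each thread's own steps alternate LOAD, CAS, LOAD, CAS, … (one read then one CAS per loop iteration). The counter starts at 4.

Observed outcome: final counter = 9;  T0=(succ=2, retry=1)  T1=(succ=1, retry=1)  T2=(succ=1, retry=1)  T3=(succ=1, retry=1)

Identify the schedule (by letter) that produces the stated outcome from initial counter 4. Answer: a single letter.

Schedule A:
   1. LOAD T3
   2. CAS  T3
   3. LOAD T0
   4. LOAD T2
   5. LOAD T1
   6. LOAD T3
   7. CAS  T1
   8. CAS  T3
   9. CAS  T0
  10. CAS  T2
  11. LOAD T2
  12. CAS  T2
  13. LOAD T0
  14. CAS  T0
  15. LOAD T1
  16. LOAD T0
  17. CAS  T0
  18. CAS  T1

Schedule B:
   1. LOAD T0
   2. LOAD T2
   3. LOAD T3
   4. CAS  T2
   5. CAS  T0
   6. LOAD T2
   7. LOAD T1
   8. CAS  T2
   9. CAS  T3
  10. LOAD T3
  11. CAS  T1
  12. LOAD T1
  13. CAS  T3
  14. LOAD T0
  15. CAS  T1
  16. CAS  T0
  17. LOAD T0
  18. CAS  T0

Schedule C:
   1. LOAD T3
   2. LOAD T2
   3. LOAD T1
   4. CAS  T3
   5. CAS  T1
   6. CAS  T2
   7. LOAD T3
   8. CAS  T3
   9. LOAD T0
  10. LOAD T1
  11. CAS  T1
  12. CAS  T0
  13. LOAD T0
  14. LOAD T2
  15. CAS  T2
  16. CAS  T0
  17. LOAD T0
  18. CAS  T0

Simulating candidate A:
[1] T3.load  rd  (counter 4, T3.r 4)
[2] T3.cas  hit  (counter 5, T3.r 4)
[3] T0.load  rd  (counter 5, T0.r 5)
[4] T2.load  rd  (counter 5, T2.r 5)
[5] T1.load  rd  (counter 5, T1.r 5)
[6] T3.load  rd  (counter 5, T3.r 5)
[7] T1.cas  hit  (counter 6, T1.r 5)
[8] T3.cas  miss  (counter 6, T3.r 5)
[9] T0.cas  miss  (counter 6, T0.r 5)
[10] T2.cas  miss  (counter 6, T2.r 5)
[11] T2.load  rd  (counter 6, T2.r 6)
[12] T2.cas  hit  (counter 7, T2.r 6)
[13] T0.load  rd  (counter 7, T0.r 7)
[14] T0.cas  hit  (counter 8, T0.r 7)
[15] T1.load  rd  (counter 8, T1.r 8)
[16] T0.load  rd  (counter 8, T0.r 8)
[17] T0.cas  hit  (counter 9, T0.r 8)
[18] T1.cas  miss  (counter 9, T1.r 8)

A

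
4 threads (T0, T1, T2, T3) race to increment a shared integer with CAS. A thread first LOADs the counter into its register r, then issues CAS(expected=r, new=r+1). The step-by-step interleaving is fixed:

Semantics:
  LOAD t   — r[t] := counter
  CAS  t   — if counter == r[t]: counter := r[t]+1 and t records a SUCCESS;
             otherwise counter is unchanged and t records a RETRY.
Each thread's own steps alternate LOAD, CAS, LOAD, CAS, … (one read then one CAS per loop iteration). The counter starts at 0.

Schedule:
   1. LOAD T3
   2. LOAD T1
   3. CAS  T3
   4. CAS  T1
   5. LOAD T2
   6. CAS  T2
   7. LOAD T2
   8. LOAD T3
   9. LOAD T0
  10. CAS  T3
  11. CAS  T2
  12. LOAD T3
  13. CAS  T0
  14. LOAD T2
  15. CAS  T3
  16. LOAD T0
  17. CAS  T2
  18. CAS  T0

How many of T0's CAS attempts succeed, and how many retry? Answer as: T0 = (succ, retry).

1. LOAD T3 → mem=0 r[T3]=0 [LOAD]
2. LOAD T1 → mem=0 r[T1]=0 [LOAD]
3. CAS T3 → mem=1 r[T3]=0 [OK]
4. CAS T1 → mem=1 r[T1]=0 [RETRY]
5. LOAD T2 → mem=1 r[T2]=1 [LOAD]
6. CAS T2 → mem=2 r[T2]=1 [OK]
7. LOAD T2 → mem=2 r[T2]=2 [LOAD]
8. LOAD T3 → mem=2 r[T3]=2 [LOAD]
9. LOAD T0 → mem=2 r[T0]=2 [LOAD]
10. CAS T3 → mem=3 r[T3]=2 [OK]
11. CAS T2 → mem=3 r[T2]=2 [RETRY]
12. LOAD T3 → mem=3 r[T3]=3 [LOAD]
13. CAS T0 → mem=3 r[T0]=2 [RETRY]
14. LOAD T2 → mem=3 r[T2]=3 [LOAD]
15. CAS T3 → mem=4 r[T3]=3 [OK]
16. LOAD T0 → mem=4 r[T0]=4 [LOAD]
17. CAS T2 → mem=4 r[T2]=3 [RETRY]
18. CAS T0 → mem=5 r[T0]=4 [OK]

T0 = (1, 1)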